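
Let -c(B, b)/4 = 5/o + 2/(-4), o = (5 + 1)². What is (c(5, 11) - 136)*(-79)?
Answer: 95669/9 ≈ 10630.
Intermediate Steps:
o = 36 (o = 6² = 36)
c(B, b) = 13/9 (c(B, b) = -4*(5/36 + 2/(-4)) = -4*(5*(1/36) + 2*(-¼)) = -4*(5/36 - ½) = -4*(-13/36) = 13/9)
(c(5, 11) - 136)*(-79) = (13/9 - 136)*(-79) = -1211/9*(-79) = 95669/9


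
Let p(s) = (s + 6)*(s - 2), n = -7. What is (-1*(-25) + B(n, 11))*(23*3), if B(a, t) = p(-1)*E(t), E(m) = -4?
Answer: 5865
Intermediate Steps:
p(s) = (-2 + s)*(6 + s) (p(s) = (6 + s)*(-2 + s) = (-2 + s)*(6 + s))
B(a, t) = 60 (B(a, t) = (-12 + (-1)² + 4*(-1))*(-4) = (-12 + 1 - 4)*(-4) = -15*(-4) = 60)
(-1*(-25) + B(n, 11))*(23*3) = (-1*(-25) + 60)*(23*3) = (25 + 60)*69 = 85*69 = 5865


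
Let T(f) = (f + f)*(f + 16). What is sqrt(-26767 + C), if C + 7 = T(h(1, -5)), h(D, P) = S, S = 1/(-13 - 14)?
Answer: 2*I*sqrt(4879777)/27 ≈ 163.63*I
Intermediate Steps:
S = -1/27 (S = 1/(-27) = -1/27 ≈ -0.037037)
h(D, P) = -1/27
T(f) = 2*f*(16 + f) (T(f) = (2*f)*(16 + f) = 2*f*(16 + f))
C = -5965/729 (C = -7 + 2*(-1/27)*(16 - 1/27) = -7 + 2*(-1/27)*(431/27) = -7 - 862/729 = -5965/729 ≈ -8.1824)
sqrt(-26767 + C) = sqrt(-26767 - 5965/729) = sqrt(-19519108/729) = 2*I*sqrt(4879777)/27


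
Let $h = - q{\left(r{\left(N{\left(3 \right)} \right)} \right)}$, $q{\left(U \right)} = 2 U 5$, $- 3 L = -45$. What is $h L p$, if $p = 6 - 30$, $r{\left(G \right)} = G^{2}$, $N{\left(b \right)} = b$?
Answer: $32400$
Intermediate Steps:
$p = -24$ ($p = 6 - 30 = -24$)
$L = 15$ ($L = \left(- \frac{1}{3}\right) \left(-45\right) = 15$)
$q{\left(U \right)} = 10 U$
$h = -90$ ($h = - 10 \cdot 3^{2} = - 10 \cdot 9 = \left(-1\right) 90 = -90$)
$h L p = \left(-90\right) 15 \left(-24\right) = \left(-1350\right) \left(-24\right) = 32400$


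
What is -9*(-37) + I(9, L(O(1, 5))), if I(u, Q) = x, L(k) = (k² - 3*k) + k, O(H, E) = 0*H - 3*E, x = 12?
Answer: 345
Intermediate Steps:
O(H, E) = -3*E (O(H, E) = 0 - 3*E = -3*E)
L(k) = k² - 2*k
I(u, Q) = 12
-9*(-37) + I(9, L(O(1, 5))) = -9*(-37) + 12 = 333 + 12 = 345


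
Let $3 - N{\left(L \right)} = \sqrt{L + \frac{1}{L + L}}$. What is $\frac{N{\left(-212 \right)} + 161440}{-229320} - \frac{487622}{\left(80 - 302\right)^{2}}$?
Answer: $- \frac{1109055869}{104646360} + \frac{19 i \sqrt{26394}}{48615840} \approx -10.598 + 6.3493 \cdot 10^{-5} i$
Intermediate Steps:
$N{\left(L \right)} = 3 - \sqrt{L + \frac{1}{2 L}}$ ($N{\left(L \right)} = 3 - \sqrt{L + \frac{1}{L + L}} = 3 - \sqrt{L + \frac{1}{2 L}}$)
$\frac{N{\left(-212 \right)} + 161440}{-229320} - \frac{487622}{\left(80 - 302\right)^{2}} = \frac{\left(3 - \frac{\sqrt{\frac{2}{-212} + 4 \left(-212\right)}}{2}\right) + 161440}{-229320} - \frac{487622}{\left(80 - 302\right)^{2}} = \left(\left(3 - \frac{\sqrt{2 \left(- \frac{1}{212}\right) - 848}}{2}\right) + 161440\right) \left(- \frac{1}{229320}\right) - \frac{487622}{\left(-222\right)^{2}} = \left(\left(3 - \frac{\sqrt{- \frac{1}{106} - 848}}{2}\right) + 161440\right) \left(- \frac{1}{229320}\right) - \frac{487622}{49284} = \left(\left(3 - \frac{\sqrt{- \frac{89889}{106}}}{2}\right) + 161440\right) \left(- \frac{1}{229320}\right) - \frac{243811}{24642} = \left(\left(3 - \frac{\frac{19}{106} i \sqrt{26394}}{2}\right) + 161440\right) \left(- \frac{1}{229320}\right) - \frac{243811}{24642} = \left(\left(3 - \frac{19 i \sqrt{26394}}{212}\right) + 161440\right) \left(- \frac{1}{229320}\right) - \frac{243811}{24642} = \left(161443 - \frac{19 i \sqrt{26394}}{212}\right) \left(- \frac{1}{229320}\right) - \frac{243811}{24642} = \left(- \frac{161443}{229320} + \frac{19 i \sqrt{26394}}{48615840}\right) - \frac{243811}{24642} = - \frac{1109055869}{104646360} + \frac{19 i \sqrt{26394}}{48615840}$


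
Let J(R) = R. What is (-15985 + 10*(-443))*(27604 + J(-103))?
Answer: -561432915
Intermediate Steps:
(-15985 + 10*(-443))*(27604 + J(-103)) = (-15985 + 10*(-443))*(27604 - 103) = (-15985 - 4430)*27501 = -20415*27501 = -561432915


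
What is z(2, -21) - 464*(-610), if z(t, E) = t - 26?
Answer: 283016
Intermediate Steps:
z(t, E) = -26 + t
z(2, -21) - 464*(-610) = (-26 + 2) - 464*(-610) = -24 + 283040 = 283016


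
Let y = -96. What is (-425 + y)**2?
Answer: 271441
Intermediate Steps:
(-425 + y)**2 = (-425 - 96)**2 = (-521)**2 = 271441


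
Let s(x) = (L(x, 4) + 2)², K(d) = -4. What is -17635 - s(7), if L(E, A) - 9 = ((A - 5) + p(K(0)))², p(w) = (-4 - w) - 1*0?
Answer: -17779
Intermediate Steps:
p(w) = -4 - w (p(w) = (-4 - w) + 0 = -4 - w)
L(E, A) = 9 + (-5 + A)² (L(E, A) = 9 + ((A - 5) + (-4 - 1*(-4)))² = 9 + ((-5 + A) + (-4 + 4))² = 9 + ((-5 + A) + 0)² = 9 + (-5 + A)²)
s(x) = 144 (s(x) = ((9 + (-5 + 4)²) + 2)² = ((9 + (-1)²) + 2)² = ((9 + 1) + 2)² = (10 + 2)² = 12² = 144)
-17635 - s(7) = -17635 - 1*144 = -17635 - 144 = -17779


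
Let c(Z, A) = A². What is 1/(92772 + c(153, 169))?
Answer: 1/121333 ≈ 8.2418e-6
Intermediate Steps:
1/(92772 + c(153, 169)) = 1/(92772 + 169²) = 1/(92772 + 28561) = 1/121333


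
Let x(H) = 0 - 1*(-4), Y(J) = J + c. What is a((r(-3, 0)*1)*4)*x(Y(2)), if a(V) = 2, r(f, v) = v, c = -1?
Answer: 8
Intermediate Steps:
Y(J) = -1 + J (Y(J) = J - 1 = -1 + J)
x(H) = 4 (x(H) = 0 + 4 = 4)
a((r(-3, 0)*1)*4)*x(Y(2)) = 2*4 = 8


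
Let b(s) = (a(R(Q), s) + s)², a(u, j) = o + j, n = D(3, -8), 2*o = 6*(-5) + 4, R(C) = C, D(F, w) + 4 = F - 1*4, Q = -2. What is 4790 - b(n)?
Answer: 4261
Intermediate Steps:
D(F, w) = -8 + F (D(F, w) = -4 + (F - 1*4) = -4 + (F - 4) = -4 + (-4 + F) = -8 + F)
o = -13 (o = (6*(-5) + 4)/2 = (-30 + 4)/2 = (½)*(-26) = -13)
n = -5 (n = -8 + 3 = -5)
a(u, j) = -13 + j
b(s) = (-13 + 2*s)² (b(s) = ((-13 + s) + s)² = (-13 + 2*s)²)
4790 - b(n) = 4790 - (-13 + 2*(-5))² = 4790 - (-13 - 10)² = 4790 - 1*(-23)² = 4790 - 1*529 = 4790 - 529 = 4261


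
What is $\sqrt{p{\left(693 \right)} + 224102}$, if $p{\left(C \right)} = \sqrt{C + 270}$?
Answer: $\sqrt{224102 + 3 \sqrt{107}} \approx 473.43$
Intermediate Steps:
$p{\left(C \right)} = \sqrt{270 + C}$
$\sqrt{p{\left(693 \right)} + 224102} = \sqrt{\sqrt{270 + 693} + 224102} = \sqrt{\sqrt{963} + 224102} = \sqrt{3 \sqrt{107} + 224102} = \sqrt{224102 + 3 \sqrt{107}}$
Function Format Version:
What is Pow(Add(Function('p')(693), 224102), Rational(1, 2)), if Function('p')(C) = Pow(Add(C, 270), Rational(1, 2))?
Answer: Pow(Add(224102, Mul(3, Pow(107, Rational(1, 2)))), Rational(1, 2)) ≈ 473.43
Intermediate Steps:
Function('p')(C) = Pow(Add(270, C), Rational(1, 2))
Pow(Add(Function('p')(693), 224102), Rational(1, 2)) = Pow(Add(Pow(Add(270, 693), Rational(1, 2)), 224102), Rational(1, 2)) = Pow(Add(Pow(963, Rational(1, 2)), 224102), Rational(1, 2)) = Pow(Add(Mul(3, Pow(107, Rational(1, 2))), 224102), Rational(1, 2)) = Pow(Add(224102, Mul(3, Pow(107, Rational(1, 2)))), Rational(1, 2))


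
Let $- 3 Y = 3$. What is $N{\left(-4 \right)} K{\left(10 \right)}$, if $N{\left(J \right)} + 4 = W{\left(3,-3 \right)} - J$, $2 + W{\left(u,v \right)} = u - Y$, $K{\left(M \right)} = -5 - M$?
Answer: $-30$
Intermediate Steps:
$Y = -1$ ($Y = \left(- \frac{1}{3}\right) 3 = -1$)
$W{\left(u,v \right)} = -1 + u$ ($W{\left(u,v \right)} = -2 + \left(u - -1\right) = -2 + \left(u + 1\right) = -2 + \left(1 + u\right) = -1 + u$)
$N{\left(J \right)} = -2 - J$ ($N{\left(J \right)} = -4 - \left(-2 + J\right) = -2 - J$)
$N{\left(-4 \right)} K{\left(10 \right)} = \left(-2 - -4\right) \left(-5 - 10\right) = \left(-2 + 4\right) \left(-5 - 10\right) = 2 \left(-15\right) = -30$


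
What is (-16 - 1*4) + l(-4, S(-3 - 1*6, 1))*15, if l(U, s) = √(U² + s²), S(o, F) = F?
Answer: -20 + 15*√17 ≈ 41.847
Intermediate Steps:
(-16 - 1*4) + l(-4, S(-3 - 1*6, 1))*15 = (-16 - 1*4) + √((-4)² + 1²)*15 = (-16 - 4) + √(16 + 1)*15 = -20 + √17*15 = -20 + 15*√17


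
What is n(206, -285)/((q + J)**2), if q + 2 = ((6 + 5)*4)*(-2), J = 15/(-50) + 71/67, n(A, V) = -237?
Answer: -106389300/3574963681 ≈ -0.029760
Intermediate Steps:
J = 509/670 (J = 15*(-1/50) + 71*(1/67) = -3/10 + 71/67 = 509/670 ≈ 0.75970)
q = -90 (q = -2 + ((6 + 5)*4)*(-2) = -2 + (11*4)*(-2) = -2 + 44*(-2) = -2 - 88 = -90)
n(206, -285)/((q + J)**2) = -237/(-90 + 509/670)**2 = -237/((-59791/670)**2) = -237/3574963681/448900 = -237*448900/3574963681 = -106389300/3574963681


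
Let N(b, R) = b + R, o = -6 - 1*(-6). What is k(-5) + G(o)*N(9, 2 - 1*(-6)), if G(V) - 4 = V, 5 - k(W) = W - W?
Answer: 73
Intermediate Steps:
o = 0 (o = -6 + 6 = 0)
k(W) = 5 (k(W) = 5 - (W - W) = 5 - 1*0 = 5 + 0 = 5)
G(V) = 4 + V
N(b, R) = R + b
k(-5) + G(o)*N(9, 2 - 1*(-6)) = 5 + (4 + 0)*((2 - 1*(-6)) + 9) = 5 + 4*((2 + 6) + 9) = 5 + 4*(8 + 9) = 5 + 4*17 = 5 + 68 = 73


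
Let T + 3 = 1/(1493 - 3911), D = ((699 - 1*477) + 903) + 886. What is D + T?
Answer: 4855343/2418 ≈ 2008.0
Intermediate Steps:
D = 2011 (D = ((699 - 477) + 903) + 886 = (222 + 903) + 886 = 1125 + 886 = 2011)
T = -7255/2418 (T = -3 + 1/(1493 - 3911) = -3 + 1/(-2418) = -3 - 1/2418 = -7255/2418 ≈ -3.0004)
D + T = 2011 - 7255/2418 = 4855343/2418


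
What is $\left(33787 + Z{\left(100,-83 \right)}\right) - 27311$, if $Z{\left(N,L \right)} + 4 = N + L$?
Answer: $6489$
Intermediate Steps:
$Z{\left(N,L \right)} = -4 + L + N$ ($Z{\left(N,L \right)} = -4 + \left(N + L\right) = -4 + \left(L + N\right) = -4 + L + N$)
$\left(33787 + Z{\left(100,-83 \right)}\right) - 27311 = \left(33787 - -13\right) - 27311 = \left(33787 + 13\right) - 27311 = 33800 - 27311 = 6489$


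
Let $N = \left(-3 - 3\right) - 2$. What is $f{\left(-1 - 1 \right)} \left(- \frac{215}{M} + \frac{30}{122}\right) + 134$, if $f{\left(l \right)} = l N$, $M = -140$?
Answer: $\frac{69390}{427} \approx 162.51$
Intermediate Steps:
$N = -8$ ($N = -6 - 2 = -8$)
$f{\left(l \right)} = - 8 l$ ($f{\left(l \right)} = l \left(-8\right) = - 8 l$)
$f{\left(-1 - 1 \right)} \left(- \frac{215}{M} + \frac{30}{122}\right) + 134 = - 8 \left(-1 - 1\right) \left(- \frac{215}{-140} + \frac{30}{122}\right) + 134 = - 8 \left(-1 - 1\right) \left(\left(-215\right) \left(- \frac{1}{140}\right) + 30 \cdot \frac{1}{122}\right) + 134 = \left(-8\right) \left(-2\right) \left(\frac{43}{28} + \frac{15}{61}\right) + 134 = 16 \cdot \frac{3043}{1708} + 134 = \frac{12172}{427} + 134 = \frac{69390}{427}$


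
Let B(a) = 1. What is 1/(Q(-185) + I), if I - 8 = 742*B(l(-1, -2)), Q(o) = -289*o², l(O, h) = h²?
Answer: -1/9890275 ≈ -1.0111e-7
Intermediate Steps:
I = 750 (I = 8 + 742*1 = 8 + 742 = 750)
1/(Q(-185) + I) = 1/(-289*(-185)² + 750) = 1/(-289*34225 + 750) = 1/(-9891025 + 750) = 1/(-9890275) = -1/9890275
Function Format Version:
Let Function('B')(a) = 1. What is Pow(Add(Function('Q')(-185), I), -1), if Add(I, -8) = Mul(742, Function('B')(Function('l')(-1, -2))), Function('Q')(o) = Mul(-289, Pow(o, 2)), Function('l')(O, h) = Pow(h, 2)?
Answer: Rational(-1, 9890275) ≈ -1.0111e-7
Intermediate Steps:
I = 750 (I = Add(8, Mul(742, 1)) = Add(8, 742) = 750)
Pow(Add(Function('Q')(-185), I), -1) = Pow(Add(Mul(-289, Pow(-185, 2)), 750), -1) = Pow(Add(Mul(-289, 34225), 750), -1) = Pow(Add(-9891025, 750), -1) = Pow(-9890275, -1) = Rational(-1, 9890275)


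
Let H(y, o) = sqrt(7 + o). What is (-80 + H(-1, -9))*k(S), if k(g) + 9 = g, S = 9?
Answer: 0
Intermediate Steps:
k(g) = -9 + g
(-80 + H(-1, -9))*k(S) = (-80 + sqrt(7 - 9))*(-9 + 9) = (-80 + sqrt(-2))*0 = (-80 + I*sqrt(2))*0 = 0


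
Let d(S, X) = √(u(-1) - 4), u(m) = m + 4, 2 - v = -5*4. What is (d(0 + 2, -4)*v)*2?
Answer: 44*I ≈ 44.0*I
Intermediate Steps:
v = 22 (v = 2 - (-5)*4 = 2 - 1*(-20) = 2 + 20 = 22)
u(m) = 4 + m
d(S, X) = I (d(S, X) = √((4 - 1) - 4) = √(3 - 4) = √(-1) = I)
(d(0 + 2, -4)*v)*2 = (I*22)*2 = (22*I)*2 = 44*I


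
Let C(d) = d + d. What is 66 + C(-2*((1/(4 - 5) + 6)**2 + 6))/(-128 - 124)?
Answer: 4189/63 ≈ 66.492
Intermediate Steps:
C(d) = 2*d
66 + C(-2*((1/(4 - 5) + 6)**2 + 6))/(-128 - 124) = 66 + (2*(-2*((1/(4 - 5) + 6)**2 + 6)))/(-128 - 124) = 66 + (2*(-2*((1/(-1) + 6)**2 + 6)))/(-252) = 66 - (-2*((-1 + 6)**2 + 6))/126 = 66 - (-2*(5**2 + 6))/126 = 66 - (-2*(25 + 6))/126 = 66 - (-2*31)/126 = 66 - (-62)/126 = 66 - 1/252*(-124) = 66 + 31/63 = 4189/63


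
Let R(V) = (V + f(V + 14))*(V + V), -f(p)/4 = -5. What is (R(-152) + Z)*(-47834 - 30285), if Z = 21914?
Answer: -4846658998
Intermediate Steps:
f(p) = 20 (f(p) = -4*(-5) = 20)
R(V) = 2*V*(20 + V) (R(V) = (V + 20)*(V + V) = (20 + V)*(2*V) = 2*V*(20 + V))
(R(-152) + Z)*(-47834 - 30285) = (2*(-152)*(20 - 152) + 21914)*(-47834 - 30285) = (2*(-152)*(-132) + 21914)*(-78119) = (40128 + 21914)*(-78119) = 62042*(-78119) = -4846658998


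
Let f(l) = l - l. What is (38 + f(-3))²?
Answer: 1444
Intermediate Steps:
f(l) = 0
(38 + f(-3))² = (38 + 0)² = 38² = 1444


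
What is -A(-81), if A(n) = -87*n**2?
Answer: 570807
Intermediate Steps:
-A(-81) = -(-87)*(-81)**2 = -(-87)*6561 = -1*(-570807) = 570807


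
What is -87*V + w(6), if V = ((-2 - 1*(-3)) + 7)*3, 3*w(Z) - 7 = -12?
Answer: -6269/3 ≈ -2089.7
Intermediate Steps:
w(Z) = -5/3 (w(Z) = 7/3 + (⅓)*(-12) = 7/3 - 4 = -5/3)
V = 24 (V = ((-2 + 3) + 7)*3 = (1 + 7)*3 = 8*3 = 24)
-87*V + w(6) = -87*24 - 5/3 = -2088 - 5/3 = -6269/3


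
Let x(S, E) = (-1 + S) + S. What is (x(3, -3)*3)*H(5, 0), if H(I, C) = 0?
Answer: 0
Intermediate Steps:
x(S, E) = -1 + 2*S
(x(3, -3)*3)*H(5, 0) = ((-1 + 2*3)*3)*0 = ((-1 + 6)*3)*0 = (5*3)*0 = 15*0 = 0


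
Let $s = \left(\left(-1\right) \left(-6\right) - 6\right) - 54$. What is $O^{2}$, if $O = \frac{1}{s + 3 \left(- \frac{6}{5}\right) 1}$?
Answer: $\frac{25}{82944} \approx 0.00030141$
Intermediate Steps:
$s = -54$ ($s = \left(6 - 6\right) - 54 = 0 - 54 = -54$)
$O = - \frac{5}{288}$ ($O = \frac{1}{-54 + 3 \left(- \frac{6}{5}\right) 1} = \frac{1}{-54 - \frac{18}{5}} = \frac{1}{- \frac{288}{5}} = - \frac{5}{288} \approx -0.017361$)
$O^{2} = \left(- \frac{5}{288}\right)^{2} = \frac{25}{82944}$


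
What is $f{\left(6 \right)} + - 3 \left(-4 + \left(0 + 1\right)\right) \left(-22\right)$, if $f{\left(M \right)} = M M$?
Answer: $-162$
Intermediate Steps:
$f{\left(M \right)} = M^{2}$
$f{\left(6 \right)} + - 3 \left(-4 + \left(0 + 1\right)\right) \left(-22\right) = 6^{2} + - 3 \left(-4 + \left(0 + 1\right)\right) \left(-22\right) = 36 + - 3 \left(-4 + 1\right) \left(-22\right) = 36 + \left(-3\right) \left(-3\right) \left(-22\right) = 36 + 9 \left(-22\right) = 36 - 198 = -162$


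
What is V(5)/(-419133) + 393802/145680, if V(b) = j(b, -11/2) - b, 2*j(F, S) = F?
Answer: 9169765437/3392183080 ≈ 2.7032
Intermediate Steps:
j(F, S) = F/2
V(b) = -b/2 (V(b) = b/2 - b = -b/2)
V(5)/(-419133) + 393802/145680 = -½*5/(-419133) + 393802/145680 = -5/2*(-1/419133) + 393802*(1/145680) = 5/838266 + 196901/72840 = 9169765437/3392183080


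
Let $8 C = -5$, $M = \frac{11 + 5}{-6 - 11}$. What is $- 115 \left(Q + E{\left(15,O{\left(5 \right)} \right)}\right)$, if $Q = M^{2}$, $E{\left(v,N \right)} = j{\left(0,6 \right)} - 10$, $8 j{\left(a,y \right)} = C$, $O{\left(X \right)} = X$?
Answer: $\frac{19552415}{18496} \approx 1057.1$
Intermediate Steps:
$M = - \frac{16}{17}$ ($M = \frac{16}{-17} = 16 \left(- \frac{1}{17}\right) = - \frac{16}{17} \approx -0.94118$)
$C = - \frac{5}{8}$ ($C = \frac{1}{8} \left(-5\right) = - \frac{5}{8} \approx -0.625$)
$j{\left(a,y \right)} = - \frac{5}{64}$ ($j{\left(a,y \right)} = \frac{1}{8} \left(- \frac{5}{8}\right) = - \frac{5}{64}$)
$E{\left(v,N \right)} = - \frac{645}{64}$ ($E{\left(v,N \right)} = - \frac{5}{64} - 10 = - \frac{645}{64}$)
$Q = \frac{256}{289}$ ($Q = \left(- \frac{16}{17}\right)^{2} = \frac{256}{289} \approx 0.88581$)
$- 115 \left(Q + E{\left(15,O{\left(5 \right)} \right)}\right) = - 115 \left(\frac{256}{289} - \frac{645}{64}\right) = \left(-115\right) \left(- \frac{170021}{18496}\right) = \frac{19552415}{18496}$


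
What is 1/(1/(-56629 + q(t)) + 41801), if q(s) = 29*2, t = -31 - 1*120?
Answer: 56571/2364724370 ≈ 2.3923e-5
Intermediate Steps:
t = -151 (t = -31 - 120 = -151)
q(s) = 58
1/(1/(-56629 + q(t)) + 41801) = 1/(1/(-56629 + 58) + 41801) = 1/(1/(-56571) + 41801) = 1/(-1/56571 + 41801) = 1/(2364724370/56571) = 56571/2364724370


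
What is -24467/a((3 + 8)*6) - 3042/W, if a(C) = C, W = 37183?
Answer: -909957233/2454078 ≈ -370.79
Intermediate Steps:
-24467/a((3 + 8)*6) - 3042/W = -24467*1/(6*(3 + 8)) - 3042/37183 = -24467/(11*6) - 3042*1/37183 = -24467/66 - 3042/37183 = -909957233/2454078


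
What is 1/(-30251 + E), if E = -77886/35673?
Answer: -11891/359740603 ≈ -3.3054e-5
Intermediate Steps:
E = -25962/11891 (E = -77886*1/35673 = -25962/11891 ≈ -2.1833)
1/(-30251 + E) = 1/(-30251 - 25962/11891) = 1/(-359740603/11891) = -11891/359740603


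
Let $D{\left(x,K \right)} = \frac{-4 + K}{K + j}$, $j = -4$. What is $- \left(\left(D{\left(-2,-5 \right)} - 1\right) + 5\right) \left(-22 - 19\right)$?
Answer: $205$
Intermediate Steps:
$D{\left(x,K \right)} = 1$ ($D{\left(x,K \right)} = \frac{-4 + K}{K - 4} = \frac{-4 + K}{-4 + K} = 1$)
$- \left(\left(D{\left(-2,-5 \right)} - 1\right) + 5\right) \left(-22 - 19\right) = - \left(\left(1 - 1\right) + 5\right) \left(-22 - 19\right) = - \left(0 + 5\right) \left(-41\right) = - 5 \left(-41\right) = \left(-1\right) \left(-205\right) = 205$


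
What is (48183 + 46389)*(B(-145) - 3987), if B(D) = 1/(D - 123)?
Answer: -25262947431/67 ≈ -3.7706e+8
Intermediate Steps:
B(D) = 1/(-123 + D)
(48183 + 46389)*(B(-145) - 3987) = (48183 + 46389)*(1/(-123 - 145) - 3987) = 94572*(1/(-268) - 3987) = 94572*(-1/268 - 3987) = 94572*(-1068517/268) = -25262947431/67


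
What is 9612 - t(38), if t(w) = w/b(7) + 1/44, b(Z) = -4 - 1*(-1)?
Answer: 1270453/132 ≈ 9624.6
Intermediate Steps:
b(Z) = -3 (b(Z) = -4 + 1 = -3)
t(w) = 1/44 - w/3 (t(w) = w/(-3) + 1/44 = w*(-1/3) + 1*(1/44) = -w/3 + 1/44 = 1/44 - w/3)
9612 - t(38) = 9612 - (1/44 - 1/3*38) = 9612 - (1/44 - 38/3) = 9612 - 1*(-1669/132) = 9612 + 1669/132 = 1270453/132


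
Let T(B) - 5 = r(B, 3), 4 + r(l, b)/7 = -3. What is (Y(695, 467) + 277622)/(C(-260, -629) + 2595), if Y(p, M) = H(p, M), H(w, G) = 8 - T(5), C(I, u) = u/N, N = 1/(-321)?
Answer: 46279/34084 ≈ 1.3578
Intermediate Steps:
r(l, b) = -49 (r(l, b) = -28 + 7*(-3) = -28 - 21 = -49)
T(B) = -44 (T(B) = 5 - 49 = -44)
N = -1/321 ≈ -0.0031153
C(I, u) = -321*u (C(I, u) = u/(-1/321) = u*(-321) = -321*u)
H(w, G) = 52 (H(w, G) = 8 - 1*(-44) = 8 + 44 = 52)
Y(p, M) = 52
(Y(695, 467) + 277622)/(C(-260, -629) + 2595) = (52 + 277622)/(-321*(-629) + 2595) = 277674/(201909 + 2595) = 277674/204504 = 277674*(1/204504) = 46279/34084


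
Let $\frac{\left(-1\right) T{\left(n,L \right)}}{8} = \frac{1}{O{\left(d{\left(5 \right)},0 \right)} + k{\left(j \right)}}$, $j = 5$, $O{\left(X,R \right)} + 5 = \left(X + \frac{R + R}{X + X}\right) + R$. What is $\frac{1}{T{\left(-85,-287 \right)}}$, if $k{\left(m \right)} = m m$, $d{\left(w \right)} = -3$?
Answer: $- \frac{17}{8} \approx -2.125$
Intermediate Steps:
$O{\left(X,R \right)} = -5 + R + X + \frac{R}{X}$ ($O{\left(X,R \right)} = -5 + \left(\left(X + \frac{R + R}{X + X}\right) + R\right) = -5 + \left(\left(X + \frac{2 R}{2 X}\right) + R\right) = -5 + \left(\left(X + 2 R \frac{1}{2 X}\right) + R\right) = -5 + \left(\left(X + \frac{R}{X}\right) + R\right) = -5 + \left(R + X + \frac{R}{X}\right) = -5 + R + X + \frac{R}{X}$)
$k{\left(m \right)} = m^{2}$
$T{\left(n,L \right)} = - \frac{8}{17}$ ($T{\left(n,L \right)} = - \frac{8}{\left(-5 + 0 - 3 + \frac{0}{-3}\right) + 5^{2}} = - \frac{8}{\left(-5 + 0 - 3 + 0 \left(- \frac{1}{3}\right)\right) + 25} = - \frac{8}{\left(-5 + 0 - 3 + 0\right) + 25} = - \frac{8}{-8 + 25} = - \frac{8}{17}$)
$\frac{1}{T{\left(-85,-287 \right)}} = \frac{1}{- \frac{8}{17}} = - \frac{17}{8}$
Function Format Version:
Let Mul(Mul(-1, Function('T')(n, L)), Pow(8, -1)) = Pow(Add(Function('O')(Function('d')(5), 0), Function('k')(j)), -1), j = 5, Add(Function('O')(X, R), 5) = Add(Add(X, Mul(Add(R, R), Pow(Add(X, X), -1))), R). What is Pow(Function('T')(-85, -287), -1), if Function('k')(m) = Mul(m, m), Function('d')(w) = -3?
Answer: Rational(-17, 8) ≈ -2.1250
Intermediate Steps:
Function('O')(X, R) = Add(-5, R, X, Mul(R, Pow(X, -1))) (Function('O')(X, R) = Add(-5, Add(Add(X, Mul(Add(R, R), Pow(Add(X, X), -1))), R)) = Add(-5, Add(Add(X, Mul(Mul(2, R), Pow(Mul(2, X), -1))), R)) = Add(-5, Add(Add(X, Mul(Mul(2, R), Mul(Rational(1, 2), Pow(X, -1)))), R)) = Add(-5, Add(Add(X, Mul(R, Pow(X, -1))), R)) = Add(-5, Add(R, X, Mul(R, Pow(X, -1)))) = Add(-5, R, X, Mul(R, Pow(X, -1))))
Function('k')(m) = Pow(m, 2)
Function('T')(n, L) = Rational(-8, 17) (Function('T')(n, L) = Mul(-8, Pow(Add(Add(-5, 0, -3, Mul(0, Pow(-3, -1))), Pow(5, 2)), -1)) = Mul(-8, Pow(Add(Add(-5, 0, -3, Mul(0, Rational(-1, 3))), 25), -1)) = Mul(-8, Pow(Add(Add(-5, 0, -3, 0), 25), -1)) = Mul(-8, Pow(Add(-8, 25), -1)) = Mul(-8, Pow(17, -1)) = Mul(-8, Rational(1, 17)) = Rational(-8, 17))
Pow(Function('T')(-85, -287), -1) = Pow(Rational(-8, 17), -1) = Rational(-17, 8)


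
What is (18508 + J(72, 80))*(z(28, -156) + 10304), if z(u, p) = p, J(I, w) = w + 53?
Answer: 189168868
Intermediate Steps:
J(I, w) = 53 + w
(18508 + J(72, 80))*(z(28, -156) + 10304) = (18508 + (53 + 80))*(-156 + 10304) = (18508 + 133)*10148 = 18641*10148 = 189168868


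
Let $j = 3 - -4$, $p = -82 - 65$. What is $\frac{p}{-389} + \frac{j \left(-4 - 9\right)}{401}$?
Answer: $\frac{23548}{155989} \approx 0.15096$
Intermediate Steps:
$p = -147$ ($p = -82 - 65 = -147$)
$j = 7$ ($j = 3 + 4 = 7$)
$\frac{p}{-389} + \frac{j \left(-4 - 9\right)}{401} = - \frac{147}{-389} + \frac{7 \left(-4 - 9\right)}{401} = \left(-147\right) \left(- \frac{1}{389}\right) + 7 \left(-13\right) \frac{1}{401} = \frac{147}{389} - \frac{91}{401} = \frac{23548}{155989}$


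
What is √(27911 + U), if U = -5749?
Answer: √22162 ≈ 148.87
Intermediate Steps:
√(27911 + U) = √(27911 - 5749) = √22162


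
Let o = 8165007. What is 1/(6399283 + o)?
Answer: 1/14564290 ≈ 6.8661e-8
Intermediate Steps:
1/(6399283 + o) = 1/(6399283 + 8165007) = 1/14564290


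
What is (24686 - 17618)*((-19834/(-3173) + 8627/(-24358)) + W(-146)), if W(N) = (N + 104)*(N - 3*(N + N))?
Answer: -23193145804266/107047 ≈ -2.1666e+8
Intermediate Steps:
W(N) = -5*N*(104 + N) (W(N) = (104 + N)*(N - 6*N) = (104 + N)*(-5*N) = -5*N*(104 + N))
(24686 - 17618)*((-19834/(-3173) + 8627/(-24358)) + W(-146)) = (24686 - 17618)*((-19834/(-3173) + 8627/(-24358)) - 5*(-146)*(104 - 146)) = 7068*((-19834*(-1/3173) + 8627*(-1/24358)) - 5*(-146)*(-42)) = 7068*((19834/3173 - 8627/24358) - 30660) = 7068*(23986479/4067786 - 30660) = 7068*(-124694332281/4067786) = -23193145804266/107047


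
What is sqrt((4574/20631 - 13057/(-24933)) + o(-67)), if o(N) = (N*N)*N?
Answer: 2*I*sqrt(464314537774041695)/2484989 ≈ 548.42*I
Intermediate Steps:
o(N) = N**3 (o(N) = N**2*N = N**3)
sqrt((4574/20631 - 13057/(-24933)) + o(-67)) = sqrt((4574/20631 - 13057/(-24933)) + (-67)**3) = sqrt((4574*(1/20631) - 13057*(-1/24933)) - 300763) = sqrt((4574/20631 + 13057/24933) - 300763) = sqrt(42602501/57154747 - 300763) = sqrt(-17189990569460/57154747) = 2*I*sqrt(464314537774041695)/2484989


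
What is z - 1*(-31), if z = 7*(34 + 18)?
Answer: 395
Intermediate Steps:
z = 364 (z = 7*52 = 364)
z - 1*(-31) = 364 - 1*(-31) = 364 + 31 = 395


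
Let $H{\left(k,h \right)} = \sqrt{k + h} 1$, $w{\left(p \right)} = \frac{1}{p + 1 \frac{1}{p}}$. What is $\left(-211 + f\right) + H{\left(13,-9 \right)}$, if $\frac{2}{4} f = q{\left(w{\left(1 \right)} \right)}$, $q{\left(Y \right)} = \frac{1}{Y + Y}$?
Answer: $-207$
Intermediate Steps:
$w{\left(p \right)} = \frac{1}{p + \frac{1}{p}}$
$q{\left(Y \right)} = \frac{1}{2 Y}$
$f = 2$ ($f = 2 \frac{1}{2 \cdot 1 \frac{1}{1 + 1^{2}}} = 2 \frac{1}{2 \cdot 1 \frac{1}{1 + 1}} = 2 \frac{1}{2 \cdot 1 \cdot \frac{1}{2}} = 2 \frac{\frac{1}{\frac{1}{2}}}{2} = 2 \cdot \frac{1}{2} \cdot 2 = 2 \cdot 1 = 2$)
$H{\left(k,h \right)} = \sqrt{h + k}$ ($H{\left(k,h \right)} = \sqrt{h + k} 1 = \sqrt{h + k}$)
$\left(-211 + f\right) + H{\left(13,-9 \right)} = \left(-211 + 2\right) + \sqrt{-9 + 13} = -209 + \sqrt{4} = -209 + 2 = -207$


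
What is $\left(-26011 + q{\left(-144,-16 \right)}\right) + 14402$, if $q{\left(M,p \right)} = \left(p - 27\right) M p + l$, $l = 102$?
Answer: $-110579$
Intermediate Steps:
$q{\left(M,p \right)} = 102 + M p \left(-27 + p\right)$ ($q{\left(M,p \right)} = \left(p - 27\right) M p + 102 = \left(-27 + p\right) M p + 102 = M \left(-27 + p\right) p + 102 = M p \left(-27 + p\right) + 102 = 102 + M p \left(-27 + p\right)$)
$\left(-26011 + q{\left(-144,-16 \right)}\right) + 14402 = \left(-26011 - \left(-102 + 36864 + 62208\right)\right) + 14402 = \left(-26011 - 98970\right) + 14402 = -124981 + 14402 = -110579$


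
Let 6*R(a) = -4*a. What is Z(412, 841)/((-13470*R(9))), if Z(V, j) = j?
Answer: 841/80820 ≈ 0.010406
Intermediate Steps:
R(a) = -2*a/3 (R(a) = (-4*a)/6 = -2*a/3)
Z(412, 841)/((-13470*R(9))) = 841/((-(-8980)*9)) = 841/((-13470*(-6))) = 841/80820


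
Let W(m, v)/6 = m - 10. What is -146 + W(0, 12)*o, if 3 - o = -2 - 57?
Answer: -3866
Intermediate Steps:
W(m, v) = -60 + 6*m (W(m, v) = 6*(m - 10) = 6*(-10 + m) = -60 + 6*m)
o = 62 (o = 3 - (-2 - 57) = 3 - 1*(-59) = 3 + 59 = 62)
-146 + W(0, 12)*o = -146 + (-60 + 6*0)*62 = -146 + (-60 + 0)*62 = -146 - 60*62 = -146 - 3720 = -3866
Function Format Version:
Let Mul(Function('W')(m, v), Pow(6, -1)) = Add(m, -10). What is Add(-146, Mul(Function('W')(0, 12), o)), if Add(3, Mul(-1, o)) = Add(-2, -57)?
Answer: -3866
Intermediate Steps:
Function('W')(m, v) = Add(-60, Mul(6, m)) (Function('W')(m, v) = Mul(6, Add(m, -10)) = Mul(6, Add(-10, m)) = Add(-60, Mul(6, m)))
o = 62 (o = Add(3, Mul(-1, Add(-2, -57))) = Add(3, Mul(-1, -59)) = Add(3, 59) = 62)
Add(-146, Mul(Function('W')(0, 12), o)) = Add(-146, Mul(Add(-60, Mul(6, 0)), 62)) = Add(-146, Mul(Add(-60, 0), 62)) = Add(-146, Mul(-60, 62)) = Add(-146, -3720) = -3866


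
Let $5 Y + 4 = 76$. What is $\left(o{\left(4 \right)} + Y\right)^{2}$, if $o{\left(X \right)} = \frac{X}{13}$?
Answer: $\frac{913936}{4225} \approx 216.32$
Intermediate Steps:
$o{\left(X \right)} = \frac{X}{13}$ ($o{\left(X \right)} = X \frac{1}{13} = \frac{X}{13}$)
$Y = \frac{72}{5}$ ($Y = - \frac{4}{5} + \frac{1}{5} \cdot 76 = - \frac{4}{5} + \frac{76}{5} = \frac{72}{5} \approx 14.4$)
$\left(o{\left(4 \right)} + Y\right)^{2} = \left(\frac{1}{13} \cdot 4 + \frac{72}{5}\right)^{2} = \left(\frac{4}{13} + \frac{72}{5}\right)^{2} = \left(\frac{956}{65}\right)^{2} = \frac{913936}{4225}$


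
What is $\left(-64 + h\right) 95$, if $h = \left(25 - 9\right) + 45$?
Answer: $-285$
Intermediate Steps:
$h = 61$ ($h = 16 + 45 = 61$)
$\left(-64 + h\right) 95 = \left(-64 + 61\right) 95 = \left(-3\right) 95 = -285$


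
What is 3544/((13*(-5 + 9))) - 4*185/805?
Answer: 140722/2093 ≈ 67.235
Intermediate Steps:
3544/((13*(-5 + 9))) - 4*185/805 = 3544/((13*4)) - 740*1/805 = 3544/52 - 148/161 = 3544*(1/52) - 148/161 = 886/13 - 148/161 = 140722/2093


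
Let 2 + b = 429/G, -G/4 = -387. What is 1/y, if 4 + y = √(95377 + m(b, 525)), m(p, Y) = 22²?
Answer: 4/95845 + √95861/95845 ≈ 0.0032721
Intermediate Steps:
G = 1548 (G = -4*(-387) = 1548)
b = -889/516 (b = -2 + 429/1548 = -2 + 429*(1/1548) = -2 + 143/516 = -889/516 ≈ -1.7229)
m(p, Y) = 484
y = -4 + √95861 (y = -4 + √(95377 + 484) = -4 + √95861 ≈ 305.61)
1/y = 1/(-4 + √95861)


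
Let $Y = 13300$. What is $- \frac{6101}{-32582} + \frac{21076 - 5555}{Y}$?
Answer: $\frac{293424261}{216670300} \approx 1.3542$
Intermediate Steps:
$- \frac{6101}{-32582} + \frac{21076 - 5555}{Y} = - \frac{6101}{-32582} + \frac{21076 - 5555}{13300} = \left(-6101\right) \left(- \frac{1}{32582}\right) + 15521 \cdot \frac{1}{13300} = \frac{6101}{32582} + \frac{15521}{13300} = \frac{293424261}{216670300}$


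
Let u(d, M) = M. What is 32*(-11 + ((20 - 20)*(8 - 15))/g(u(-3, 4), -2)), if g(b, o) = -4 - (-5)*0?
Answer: -352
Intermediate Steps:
g(b, o) = -4 (g(b, o) = -4 - 1*0 = -4 + 0 = -4)
32*(-11 + ((20 - 20)*(8 - 15))/g(u(-3, 4), -2)) = 32*(-11 + ((20 - 20)*(8 - 15))/(-4)) = 32*(-11 + (0*(-7))*(-¼)) = 32*(-11 + 0*(-¼)) = 32*(-11 + 0) = 32*(-11) = -352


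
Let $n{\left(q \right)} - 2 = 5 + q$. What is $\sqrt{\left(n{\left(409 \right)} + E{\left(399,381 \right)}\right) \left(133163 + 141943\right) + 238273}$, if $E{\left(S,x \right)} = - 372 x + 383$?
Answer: $25 i \sqrt{62034041} \approx 1.969 \cdot 10^{5} i$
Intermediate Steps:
$n{\left(q \right)} = 7 + q$ ($n{\left(q \right)} = 2 + \left(5 + q\right) = 7 + q$)
$E{\left(S,x \right)} = 383 - 372 x$
$\sqrt{\left(n{\left(409 \right)} + E{\left(399,381 \right)}\right) \left(133163 + 141943\right) + 238273} = \sqrt{\left(\left(7 + 409\right) + \left(383 - 141732\right)\right) \left(133163 + 141943\right) + 238273} = \sqrt{\left(416 + \left(383 - 141732\right)\right) 275106 + 238273} = \sqrt{\left(416 - 141349\right) 275106 + 238273} = \sqrt{\left(-140933\right) 275106 + 238273} = \sqrt{-38771513898 + 238273} = \sqrt{-38771275625} = 25 i \sqrt{62034041}$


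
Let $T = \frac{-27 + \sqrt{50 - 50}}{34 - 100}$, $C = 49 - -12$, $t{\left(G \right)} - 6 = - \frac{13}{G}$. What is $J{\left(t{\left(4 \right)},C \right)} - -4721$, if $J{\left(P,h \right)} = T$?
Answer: $\frac{103871}{22} \approx 4721.4$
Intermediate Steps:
$t{\left(G \right)} = 6 - \frac{13}{G}$
$C = 61$ ($C = 49 + 12 = 61$)
$T = \frac{9}{22}$ ($T = \frac{-27 + \sqrt{0}}{-66} = \left(-27 + 0\right) \left(- \frac{1}{66}\right) = \left(-27\right) \left(- \frac{1}{66}\right) = \frac{9}{22} \approx 0.40909$)
$J{\left(P,h \right)} = \frac{9}{22}$
$J{\left(t{\left(4 \right)},C \right)} - -4721 = \frac{9}{22} - -4721 = \frac{9}{22} + 4721 = \frac{103871}{22}$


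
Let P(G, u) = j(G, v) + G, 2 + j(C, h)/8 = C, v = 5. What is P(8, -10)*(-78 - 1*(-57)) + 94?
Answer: -1082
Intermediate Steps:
j(C, h) = -16 + 8*C
P(G, u) = -16 + 9*G (P(G, u) = (-16 + 8*G) + G = -16 + 9*G)
P(8, -10)*(-78 - 1*(-57)) + 94 = (-16 + 9*8)*(-78 - 1*(-57)) + 94 = (-16 + 72)*(-78 + 57) + 94 = 56*(-21) + 94 = -1176 + 94 = -1082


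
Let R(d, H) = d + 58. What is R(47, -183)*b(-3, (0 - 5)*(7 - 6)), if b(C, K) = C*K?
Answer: 1575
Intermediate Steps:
R(d, H) = 58 + d
R(47, -183)*b(-3, (0 - 5)*(7 - 6)) = (58 + 47)*(-3*(0 - 5)*(7 - 6)) = 105*(-(-15)) = 105*(-3*(-5)) = 105*15 = 1575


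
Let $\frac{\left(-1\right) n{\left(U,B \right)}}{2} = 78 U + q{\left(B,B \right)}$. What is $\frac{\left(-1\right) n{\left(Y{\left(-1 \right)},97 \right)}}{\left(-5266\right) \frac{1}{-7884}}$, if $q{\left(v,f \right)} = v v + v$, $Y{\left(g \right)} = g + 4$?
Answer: $\frac{76790160}{2633} \approx 29165.0$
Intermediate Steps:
$Y{\left(g \right)} = 4 + g$
$q{\left(v,f \right)} = v + v^{2}$ ($q{\left(v,f \right)} = v^{2} + v = v + v^{2}$)
$n{\left(U,B \right)} = - 156 U - 2 B \left(1 + B\right)$ ($n{\left(U,B \right)} = - 2 \left(78 U + B \left(1 + B\right)\right) = - 156 U - 2 B \left(1 + B\right)$)
$\frac{\left(-1\right) n{\left(Y{\left(-1 \right)},97 \right)}}{\left(-5266\right) \frac{1}{-7884}} = \frac{\left(-1\right) \left(- 156 \left(4 - 1\right) - 194 \left(1 + 97\right)\right)}{\left(-5266\right) \frac{1}{-7884}} = \frac{\left(-1\right) \left(\left(-156\right) 3 - 194 \cdot 98\right)}{\left(-5266\right) \left(- \frac{1}{7884}\right)} = \frac{\left(-1\right) \left(-468 - 19012\right)}{\frac{2633}{3942}} = \left(-1\right) \left(-19480\right) \frac{3942}{2633} = 19480 \cdot \frac{3942}{2633} = \frac{76790160}{2633}$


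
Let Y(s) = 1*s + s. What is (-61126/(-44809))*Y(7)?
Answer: 855764/44809 ≈ 19.098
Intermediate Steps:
Y(s) = 2*s (Y(s) = s + s = 2*s)
(-61126/(-44809))*Y(7) = (-61126/(-44809))*(2*7) = -61126*(-1/44809)*14 = (61126/44809)*14 = 855764/44809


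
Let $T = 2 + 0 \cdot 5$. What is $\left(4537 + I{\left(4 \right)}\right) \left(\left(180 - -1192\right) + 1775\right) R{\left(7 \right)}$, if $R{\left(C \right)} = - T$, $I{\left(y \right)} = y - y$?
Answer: $-28555878$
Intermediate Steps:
$T = 2$ ($T = 2 + 0 = 2$)
$I{\left(y \right)} = 0$
$R{\left(C \right)} = -2$ ($R{\left(C \right)} = \left(-1\right) 2 = -2$)
$\left(4537 + I{\left(4 \right)}\right) \left(\left(180 - -1192\right) + 1775\right) R{\left(7 \right)} = \left(4537 + 0\right) \left(\left(180 - -1192\right) + 1775\right) \left(-2\right) = 4537 \left(\left(180 + 1192\right) + 1775\right) \left(-2\right) = 4537 \left(1372 + 1775\right) \left(-2\right) = 4537 \cdot 3147 \left(-2\right) = 14277939 \left(-2\right) = -28555878$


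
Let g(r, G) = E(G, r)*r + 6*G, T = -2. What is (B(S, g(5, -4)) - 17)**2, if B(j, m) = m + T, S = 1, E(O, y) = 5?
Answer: 324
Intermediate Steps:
g(r, G) = 5*r + 6*G
B(j, m) = -2 + m (B(j, m) = m - 2 = -2 + m)
(B(S, g(5, -4)) - 17)**2 = ((-2 + (5*5 + 6*(-4))) - 17)**2 = ((-2 + (25 - 24)) - 17)**2 = ((-2 + 1) - 17)**2 = (-1 - 17)**2 = (-18)**2 = 324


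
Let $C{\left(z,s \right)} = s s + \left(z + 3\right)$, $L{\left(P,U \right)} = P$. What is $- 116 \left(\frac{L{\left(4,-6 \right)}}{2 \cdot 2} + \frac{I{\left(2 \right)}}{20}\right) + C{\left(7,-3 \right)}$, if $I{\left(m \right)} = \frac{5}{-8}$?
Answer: $- \frac{747}{8} \approx -93.375$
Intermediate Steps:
$I{\left(m \right)} = - \frac{5}{8}$ ($I{\left(m \right)} = 5 \left(- \frac{1}{8}\right) = - \frac{5}{8}$)
$C{\left(z,s \right)} = 3 + z + s^{2}$ ($C{\left(z,s \right)} = s^{2} + \left(3 + z\right) = 3 + z + s^{2}$)
$- 116 \left(\frac{L{\left(4,-6 \right)}}{2 \cdot 2} + \frac{I{\left(2 \right)}}{20}\right) + C{\left(7,-3 \right)} = - 116 \left(\frac{4}{2 \cdot 2} - \frac{5}{8 \cdot 20}\right) + \left(3 + 7 + \left(-3\right)^{2}\right) = - 116 \left(\frac{4}{4} - \frac{1}{32}\right) + \left(3 + 7 + 9\right) = - 116 \left(4 \cdot \frac{1}{4} - \frac{1}{32}\right) + 19 = - 116 \left(1 - \frac{1}{32}\right) + 19 = \left(-116\right) \frac{31}{32} + 19 = - \frac{899}{8} + 19 = - \frac{747}{8}$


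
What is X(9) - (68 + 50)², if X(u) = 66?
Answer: -13858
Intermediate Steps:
X(9) - (68 + 50)² = 66 - (68 + 50)² = 66 - 1*118² = 66 - 1*13924 = 66 - 13924 = -13858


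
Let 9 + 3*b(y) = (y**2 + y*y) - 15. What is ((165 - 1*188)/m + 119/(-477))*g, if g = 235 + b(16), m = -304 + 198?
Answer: -36983/2862 ≈ -12.922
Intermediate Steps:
m = -106
b(y) = -8 + 2*y**2/3 (b(y) = -3 + ((y**2 + y*y) - 15)/3 = -3 + ((y**2 + y**2) - 15)/3 = -3 + (2*y**2 - 15)/3 = -3 + (-15 + 2*y**2)/3 = -3 + (-5 + 2*y**2/3) = -8 + 2*y**2/3)
g = 1193/3 (g = 235 + (-8 + (2/3)*16**2) = 235 + (-8 + (2/3)*256) = 235 + (-8 + 512/3) = 235 + 488/3 = 1193/3 ≈ 397.67)
((165 - 1*188)/m + 119/(-477))*g = ((165 - 1*188)/(-106) + 119/(-477))*(1193/3) = ((165 - 188)*(-1/106) + 119*(-1/477))*(1193/3) = (-23*(-1/106) - 119/477)*(1193/3) = (23/106 - 119/477)*(1193/3) = -31/954*1193/3 = -36983/2862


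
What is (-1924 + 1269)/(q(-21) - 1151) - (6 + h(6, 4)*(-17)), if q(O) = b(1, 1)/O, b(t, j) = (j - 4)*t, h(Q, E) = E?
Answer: 504057/8056 ≈ 62.569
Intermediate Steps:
b(t, j) = t*(-4 + j) (b(t, j) = (-4 + j)*t = t*(-4 + j))
q(O) = -3/O (q(O) = (1*(-4 + 1))/O = (1*(-3))/O = -3/O)
(-1924 + 1269)/(q(-21) - 1151) - (6 + h(6, 4)*(-17)) = (-1924 + 1269)/(-3/(-21) - 1151) - (6 + 4*(-17)) = -655/(-3*(-1/21) - 1151) - (6 - 68) = -655/(⅐ - 1151) - 1*(-62) = -655/(-8056/7) + 62 = -655*(-7/8056) + 62 = 4585/8056 + 62 = 504057/8056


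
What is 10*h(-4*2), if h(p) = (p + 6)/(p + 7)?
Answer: 20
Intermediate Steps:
h(p) = (6 + p)/(7 + p)
10*h(-4*2) = 10*((6 - 4*2)/(7 - 4*2)) = 10*((6 - 8)/(7 - 8)) = 10*(-2/(-1)) = 10*(-1*(-2)) = 10*2 = 20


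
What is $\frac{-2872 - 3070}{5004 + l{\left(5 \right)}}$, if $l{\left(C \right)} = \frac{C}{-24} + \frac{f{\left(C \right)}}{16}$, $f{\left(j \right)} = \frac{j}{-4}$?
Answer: $- \frac{1140864}{960713} \approx -1.1875$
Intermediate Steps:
$f{\left(j \right)} = - \frac{j}{4}$ ($f{\left(j \right)} = j \left(- \frac{1}{4}\right) = - \frac{j}{4}$)
$l{\left(C \right)} = - \frac{11 C}{192}$ ($l{\left(C \right)} = \frac{C}{-24} + \frac{\left(- \frac{1}{4}\right) C}{16} = C \left(- \frac{1}{24}\right) + - \frac{C}{4} \cdot \frac{1}{16} = - \frac{C}{24} - \frac{C}{64} = - \frac{11 C}{192}$)
$\frac{-2872 - 3070}{5004 + l{\left(5 \right)}} = \frac{-2872 - 3070}{5004 - \frac{55}{192}} = - \frac{5942}{5004 - \frac{55}{192}} = - \frac{5942}{\frac{960713}{192}} = \left(-5942\right) \frac{192}{960713} = - \frac{1140864}{960713}$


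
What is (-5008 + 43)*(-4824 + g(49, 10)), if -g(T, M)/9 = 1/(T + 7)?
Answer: 1341309645/56 ≈ 2.3952e+7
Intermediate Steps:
g(T, M) = -9/(7 + T) (g(T, M) = -9/(T + 7) = -9/(7 + T))
(-5008 + 43)*(-4824 + g(49, 10)) = (-5008 + 43)*(-4824 - 9/(7 + 49)) = -4965*(-4824 - 9/56) = -4965*(-270153/56) = 1341309645/56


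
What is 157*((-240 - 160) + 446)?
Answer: 7222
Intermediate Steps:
157*((-240 - 160) + 446) = 157*(-400 + 446) = 157*46 = 7222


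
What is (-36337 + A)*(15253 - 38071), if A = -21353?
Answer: 1316370420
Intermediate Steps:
(-36337 + A)*(15253 - 38071) = (-36337 - 21353)*(15253 - 38071) = -57690*(-22818) = 1316370420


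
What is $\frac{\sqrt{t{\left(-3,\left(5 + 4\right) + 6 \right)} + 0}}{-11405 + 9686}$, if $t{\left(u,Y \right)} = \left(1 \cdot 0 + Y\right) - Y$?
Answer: $0$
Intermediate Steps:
$t{\left(u,Y \right)} = 0$ ($t{\left(u,Y \right)} = \left(0 + Y\right) - Y = Y - Y = 0$)
$\frac{\sqrt{t{\left(-3,\left(5 + 4\right) + 6 \right)} + 0}}{-11405 + 9686} = \frac{\sqrt{0 + 0}}{-11405 + 9686} = \frac{\sqrt{0}}{-1719} = 0 \left(- \frac{1}{1719}\right) = 0$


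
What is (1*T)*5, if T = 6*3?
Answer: 90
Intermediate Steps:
T = 18
(1*T)*5 = (1*18)*5 = 18*5 = 90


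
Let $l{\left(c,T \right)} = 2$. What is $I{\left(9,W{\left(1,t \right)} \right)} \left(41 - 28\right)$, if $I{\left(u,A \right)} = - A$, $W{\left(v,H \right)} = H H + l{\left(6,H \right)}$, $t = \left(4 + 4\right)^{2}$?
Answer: $-53274$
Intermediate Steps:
$t = 64$ ($t = 8^{2} = 64$)
$W{\left(v,H \right)} = 2 + H^{2}$ ($W{\left(v,H \right)} = H H + 2 = H^{2} + 2 = 2 + H^{2}$)
$I{\left(9,W{\left(1,t \right)} \right)} \left(41 - 28\right) = - (2 + 64^{2}) \left(41 - 28\right) = - (2 + 4096) 13 = \left(-1\right) 4098 \cdot 13 = \left(-4098\right) 13 = -53274$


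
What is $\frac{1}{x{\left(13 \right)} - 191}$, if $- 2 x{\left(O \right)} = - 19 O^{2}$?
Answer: $\frac{2}{2829} \approx 0.00070696$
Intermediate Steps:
$x{\left(O \right)} = \frac{19 O^{2}}{2}$ ($x{\left(O \right)} = - \frac{\left(-19\right) O^{2}}{2} = \frac{19 O^{2}}{2}$)
$\frac{1}{x{\left(13 \right)} - 191} = \frac{1}{\frac{19 \cdot 13^{2}}{2} - 191} = \frac{1}{\frac{19}{2} \cdot 169 - 191} = \frac{1}{\frac{3211}{2} - 191} = \frac{1}{\frac{2829}{2}} = \frac{2}{2829}$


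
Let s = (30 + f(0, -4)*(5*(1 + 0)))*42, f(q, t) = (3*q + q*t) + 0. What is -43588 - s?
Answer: -44848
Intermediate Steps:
f(q, t) = 3*q + q*t
s = 1260 (s = (30 + (0*(3 - 4))*(5*(1 + 0)))*42 = (30 + (0*(-1))*(5*1))*42 = (30 + 0*5)*42 = (30 + 0)*42 = 30*42 = 1260)
-43588 - s = -43588 - 1*1260 = -43588 - 1260 = -44848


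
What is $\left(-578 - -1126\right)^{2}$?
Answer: $300304$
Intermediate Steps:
$\left(-578 - -1126\right)^{2} = \left(-578 + 1126\right)^{2} = 548^{2} = 300304$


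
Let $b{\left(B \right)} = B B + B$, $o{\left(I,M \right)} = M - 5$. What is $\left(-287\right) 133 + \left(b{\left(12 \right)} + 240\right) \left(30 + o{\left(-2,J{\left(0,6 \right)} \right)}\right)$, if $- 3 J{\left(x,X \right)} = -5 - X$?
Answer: $-26819$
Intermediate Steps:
$J{\left(x,X \right)} = \frac{5}{3} + \frac{X}{3}$ ($J{\left(x,X \right)} = - \frac{-5 - X}{3} = \frac{5}{3} + \frac{X}{3}$)
$o{\left(I,M \right)} = -5 + M$ ($o{\left(I,M \right)} = M - 5 = -5 + M$)
$b{\left(B \right)} = B + B^{2}$ ($b{\left(B \right)} = B^{2} + B = B + B^{2}$)
$\left(-287\right) 133 + \left(b{\left(12 \right)} + 240\right) \left(30 + o{\left(-2,J{\left(0,6 \right)} \right)}\right) = \left(-287\right) 133 + \left(12 \left(1 + 12\right) + 240\right) \left(30 + \left(-5 + \left(\frac{5}{3} + \frac{1}{3} \cdot 6\right)\right)\right) = -38171 + \left(12 \cdot 13 + 240\right) \left(30 + \left(-5 + \left(\frac{5}{3} + 2\right)\right)\right) = -38171 + \left(156 + 240\right) \left(30 + \left(-5 + \frac{11}{3}\right)\right) = -38171 + 396 \left(30 - \frac{4}{3}\right) = -38171 + 396 \cdot \frac{86}{3} = -38171 + 11352 = -26819$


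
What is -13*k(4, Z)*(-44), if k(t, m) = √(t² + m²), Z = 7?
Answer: 572*√65 ≈ 4611.6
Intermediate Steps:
k(t, m) = √(m² + t²)
-13*k(4, Z)*(-44) = -13*√(7² + 4²)*(-44) = -13*√(49 + 16)*(-44) = -13*√65*(-44) = 572*√65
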